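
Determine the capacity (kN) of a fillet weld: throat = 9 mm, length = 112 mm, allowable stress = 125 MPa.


Strength = throat * length * allowable stress
= 9 * 112 * 125 N
= 126000 N
= 126.0 kN

126.0 kN


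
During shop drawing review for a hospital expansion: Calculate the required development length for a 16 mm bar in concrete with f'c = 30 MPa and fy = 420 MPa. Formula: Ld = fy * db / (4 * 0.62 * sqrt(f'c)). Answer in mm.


Ld = (fy * db) / (4 * 0.62 * sqrt(f'c))
= (420 * 16) / (4 * 0.62 * sqrt(30))
= 6720 / 13.5835
= 494.72 mm

494.72 mm


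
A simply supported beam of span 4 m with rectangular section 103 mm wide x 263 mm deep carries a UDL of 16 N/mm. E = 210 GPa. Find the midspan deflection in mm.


I = 103 * 263^3 / 12 = 156143253.42 mm^4
L = 4000.0 mm, w = 16 N/mm, E = 210000.0 MPa
delta = 5 * w * L^4 / (384 * E * I)
= 5 * 16 * 4000.0^4 / (384 * 210000.0 * 156143253.42)
= 1.6265 mm

1.6265 mm


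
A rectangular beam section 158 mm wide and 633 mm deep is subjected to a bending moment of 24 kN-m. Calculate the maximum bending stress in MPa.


I = b * h^3 / 12 = 158 * 633^3 / 12 = 3339542470.5 mm^4
y = h / 2 = 633 / 2 = 316.5 mm
M = 24 kN-m = 24000000.0 N-mm
sigma = M * y / I = 24000000.0 * 316.5 / 3339542470.5
= 2.27 MPa

2.27 MPa


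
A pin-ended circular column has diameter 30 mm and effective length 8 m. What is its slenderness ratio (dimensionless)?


Radius of gyration r = d / 4 = 30 / 4 = 7.5 mm
L_eff = 8000.0 mm
Slenderness ratio = L / r = 8000.0 / 7.5 = 1066.67 (dimensionless)

1066.67 (dimensionless)


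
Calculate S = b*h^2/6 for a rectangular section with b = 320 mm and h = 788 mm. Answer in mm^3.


S = b * h^2 / 6
= 320 * 788^2 / 6
= 320 * 620944 / 6
= 33117013.33 mm^3

33117013.33 mm^3


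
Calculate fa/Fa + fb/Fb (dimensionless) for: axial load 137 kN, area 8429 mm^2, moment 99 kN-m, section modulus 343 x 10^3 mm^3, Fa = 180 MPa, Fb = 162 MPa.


f_a = P / A = 137000.0 / 8429 = 16.2534 MPa
f_b = M / S = 99000000.0 / 343000.0 = 288.6297 MPa
Ratio = f_a / Fa + f_b / Fb
= 16.2534 / 180 + 288.6297 / 162
= 1.872 (dimensionless)

1.872 (dimensionless)


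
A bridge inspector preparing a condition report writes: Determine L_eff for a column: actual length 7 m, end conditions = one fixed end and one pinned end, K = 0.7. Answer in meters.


L_eff = K * L
= 0.7 * 7
= 4.9 m

4.9 m


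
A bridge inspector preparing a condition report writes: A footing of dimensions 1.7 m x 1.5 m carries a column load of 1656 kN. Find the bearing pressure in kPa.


A = 1.7 * 1.5 = 2.55 m^2
q = P / A = 1656 / 2.55
= 649.4118 kPa

649.4118 kPa


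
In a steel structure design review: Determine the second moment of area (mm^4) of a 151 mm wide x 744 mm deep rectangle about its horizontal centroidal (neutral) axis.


I = b * h^3 / 12
= 151 * 744^3 / 12
= 151 * 411830784 / 12
= 5182204032.0 mm^4

5182204032.0 mm^4


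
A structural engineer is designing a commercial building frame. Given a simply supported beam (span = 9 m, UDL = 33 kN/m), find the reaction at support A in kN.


Total load = w * L = 33 * 9 = 297 kN
By symmetry, each reaction R = total / 2 = 297 / 2 = 148.5 kN

148.5 kN


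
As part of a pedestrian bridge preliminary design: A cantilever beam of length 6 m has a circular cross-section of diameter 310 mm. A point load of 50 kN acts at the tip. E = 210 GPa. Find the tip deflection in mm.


I = pi * d^4 / 64 = pi * 310^4 / 64 = 453332310.79 mm^4
L = 6000.0 mm, P = 50000.0 N, E = 210000.0 MPa
delta = P * L^3 / (3 * E * I)
= 50000.0 * 6000.0^3 / (3 * 210000.0 * 453332310.79)
= 37.8152 mm

37.8152 mm


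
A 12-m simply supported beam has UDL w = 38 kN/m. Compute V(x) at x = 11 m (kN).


R_A = w * L / 2 = 38 * 12 / 2 = 228.0 kN
V(x) = R_A - w * x = 228.0 - 38 * 11
= -190.0 kN

-190.0 kN


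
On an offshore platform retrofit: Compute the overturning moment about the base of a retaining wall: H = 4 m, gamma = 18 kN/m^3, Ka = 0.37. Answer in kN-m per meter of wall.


Pa = 0.5 * Ka * gamma * H^2
= 0.5 * 0.37 * 18 * 4^2
= 53.28 kN/m
Arm = H / 3 = 4 / 3 = 1.3333 m
Mo = Pa * arm = Pa * H / 3 = 53.28 * 4 / 3 = 71.04 kN-m/m

71.04 kN-m/m


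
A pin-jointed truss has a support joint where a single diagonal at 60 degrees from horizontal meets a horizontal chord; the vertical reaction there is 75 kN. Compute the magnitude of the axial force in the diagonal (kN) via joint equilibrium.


At the joint, only the diagonal has a vertical component, so vertical equilibrium gives:
F * sin(60) = 75
F = 75 / sin(60)
= 75 / 0.866025
= 86.6 kN

86.6 kN


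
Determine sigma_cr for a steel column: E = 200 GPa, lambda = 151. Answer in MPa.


sigma_cr = pi^2 * E / lambda^2
= 9.8696 * 200000.0 / 151^2
= 9.8696 * 200000.0 / 22801
= 86.5717 MPa

86.5717 MPa


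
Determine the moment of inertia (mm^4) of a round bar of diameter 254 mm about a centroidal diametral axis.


r = d / 2 = 254 / 2 = 127.0 mm
I = pi * r^4 / 4 = pi * 127.0^4 / 4
= 204317123.26 mm^4

204317123.26 mm^4


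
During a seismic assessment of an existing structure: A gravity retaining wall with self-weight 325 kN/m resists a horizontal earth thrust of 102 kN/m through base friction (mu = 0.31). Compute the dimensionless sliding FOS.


Resisting force = mu * W = 0.31 * 325 = 100.75 kN/m
FOS = Resisting / Driving = 100.75 / 102
= 0.9877 (dimensionless)

0.9877 (dimensionless)


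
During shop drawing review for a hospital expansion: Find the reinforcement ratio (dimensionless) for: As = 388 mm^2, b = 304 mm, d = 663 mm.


rho = As / (b * d)
= 388 / (304 * 663)
= 388 / 201552
= 0.001925 (dimensionless)

0.001925 (dimensionless)


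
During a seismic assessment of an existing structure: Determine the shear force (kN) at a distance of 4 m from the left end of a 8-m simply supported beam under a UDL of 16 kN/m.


R_A = w * L / 2 = 16 * 8 / 2 = 64.0 kN
V(x) = R_A - w * x = 64.0 - 16 * 4
= 0.0 kN

0.0 kN


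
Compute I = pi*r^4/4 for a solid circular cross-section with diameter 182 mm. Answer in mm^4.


r = d / 2 = 182 / 2 = 91.0 mm
I = pi * r^4 / 4 = pi * 91.0^4 / 4
= 53858648.42 mm^4

53858648.42 mm^4


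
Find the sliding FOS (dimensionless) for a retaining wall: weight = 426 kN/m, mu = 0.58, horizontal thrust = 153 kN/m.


Resisting force = mu * W = 0.58 * 426 = 247.08 kN/m
FOS = Resisting / Driving = 247.08 / 153
= 1.6149 (dimensionless)

1.6149 (dimensionless)


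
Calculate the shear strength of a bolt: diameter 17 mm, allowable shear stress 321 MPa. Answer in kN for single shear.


A = pi * d^2 / 4 = pi * 17^2 / 4 = 226.9801 mm^2
V = f_v * A / 1000 = 321 * 226.9801 / 1000
= 72.8606 kN

72.8606 kN


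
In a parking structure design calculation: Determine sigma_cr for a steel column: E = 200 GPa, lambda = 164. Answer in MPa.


sigma_cr = pi^2 * E / lambda^2
= 9.8696 * 200000.0 / 164^2
= 9.8696 * 200000.0 / 26896
= 73.3909 MPa

73.3909 MPa


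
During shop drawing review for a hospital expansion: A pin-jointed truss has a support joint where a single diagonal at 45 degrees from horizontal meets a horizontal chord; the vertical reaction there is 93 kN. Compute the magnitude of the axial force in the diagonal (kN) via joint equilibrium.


At the joint, only the diagonal has a vertical component, so vertical equilibrium gives:
F * sin(45) = 93
F = 93 / sin(45)
= 93 / 0.707107
= 131.52 kN

131.52 kN


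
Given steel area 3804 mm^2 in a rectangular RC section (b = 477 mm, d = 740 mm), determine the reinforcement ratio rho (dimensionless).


rho = As / (b * d)
= 3804 / (477 * 740)
= 3804 / 352980
= 0.010777 (dimensionless)

0.010777 (dimensionless)


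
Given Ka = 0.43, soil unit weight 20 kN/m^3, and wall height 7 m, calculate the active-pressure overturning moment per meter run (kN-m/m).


Pa = 0.5 * Ka * gamma * H^2
= 0.5 * 0.43 * 20 * 7^2
= 210.7 kN/m
Arm = H / 3 = 7 / 3 = 2.3333 m
Mo = Pa * arm = Pa * H / 3 = 210.7 * 7 / 3 = 491.6333 kN-m/m

491.6333 kN-m/m


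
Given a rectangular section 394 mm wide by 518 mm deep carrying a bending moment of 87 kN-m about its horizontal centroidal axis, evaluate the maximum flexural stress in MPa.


I = b * h^3 / 12 = 394 * 518^3 / 12 = 4563565150.67 mm^4
y = h / 2 = 518 / 2 = 259.0 mm
M = 87 kN-m = 87000000.0 N-mm
sigma = M * y / I = 87000000.0 * 259.0 / 4563565150.67
= 4.94 MPa

4.94 MPa


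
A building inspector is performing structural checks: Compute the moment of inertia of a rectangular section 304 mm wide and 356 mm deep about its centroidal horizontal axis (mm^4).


I = b * h^3 / 12
= 304 * 356^3 / 12
= 304 * 45118016 / 12
= 1142989738.67 mm^4

1142989738.67 mm^4


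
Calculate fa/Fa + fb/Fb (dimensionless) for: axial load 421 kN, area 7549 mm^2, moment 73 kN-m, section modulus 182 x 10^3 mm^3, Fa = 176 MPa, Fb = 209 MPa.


f_a = P / A = 421000.0 / 7549 = 55.769 MPa
f_b = M / S = 73000000.0 / 182000.0 = 401.0989 MPa
Ratio = f_a / Fa + f_b / Fb
= 55.769 / 176 + 401.0989 / 209
= 2.236 (dimensionless)

2.236 (dimensionless)


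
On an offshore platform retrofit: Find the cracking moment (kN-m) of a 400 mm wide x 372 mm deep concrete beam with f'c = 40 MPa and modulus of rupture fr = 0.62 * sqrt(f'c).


fr = 0.62 * sqrt(40) = 0.62 * 6.3246 = 3.9212 MPa
I = 400 * 372^3 / 12 = 1715961600.0 mm^4
y_t = 186.0 mm
M_cr = fr * I / y_t = 3.9212 * 1715961600.0 / 186.0 N-mm
= 36.1756 kN-m

36.1756 kN-m


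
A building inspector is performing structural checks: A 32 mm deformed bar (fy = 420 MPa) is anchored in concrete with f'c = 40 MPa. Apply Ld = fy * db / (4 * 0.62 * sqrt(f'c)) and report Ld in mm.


Ld = (fy * db) / (4 * 0.62 * sqrt(f'c))
= (420 * 32) / (4 * 0.62 * sqrt(40))
= 13440 / 15.6849
= 856.88 mm

856.88 mm


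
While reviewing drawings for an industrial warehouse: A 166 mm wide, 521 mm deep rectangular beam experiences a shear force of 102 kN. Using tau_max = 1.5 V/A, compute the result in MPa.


A = b * h = 166 * 521 = 86486 mm^2
V = 102 kN = 102000.0 N
tau_max = 1.5 * V / A = 1.5 * 102000.0 / 86486
= 1.7691 MPa

1.7691 MPa


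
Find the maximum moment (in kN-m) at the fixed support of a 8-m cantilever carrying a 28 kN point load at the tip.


For a cantilever with a point load at the free end:
M_max = P * L = 28 * 8 = 224 kN-m

224 kN-m


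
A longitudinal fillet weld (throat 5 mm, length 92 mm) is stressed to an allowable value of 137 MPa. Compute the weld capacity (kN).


Strength = throat * length * allowable stress
= 5 * 92 * 137 N
= 63020 N
= 63.02 kN

63.02 kN


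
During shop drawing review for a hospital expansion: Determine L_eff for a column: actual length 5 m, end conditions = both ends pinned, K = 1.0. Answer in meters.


L_eff = K * L
= 1.0 * 5
= 5.0 m

5.0 m


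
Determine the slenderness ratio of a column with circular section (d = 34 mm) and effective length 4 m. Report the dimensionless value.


Radius of gyration r = d / 4 = 34 / 4 = 8.5 mm
L_eff = 4000.0 mm
Slenderness ratio = L / r = 4000.0 / 8.5 = 470.59 (dimensionless)

470.59 (dimensionless)


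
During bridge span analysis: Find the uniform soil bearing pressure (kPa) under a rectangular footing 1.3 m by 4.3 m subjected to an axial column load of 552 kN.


A = 1.3 * 4.3 = 5.59 m^2
q = P / A = 552 / 5.59
= 98.7478 kPa

98.7478 kPa


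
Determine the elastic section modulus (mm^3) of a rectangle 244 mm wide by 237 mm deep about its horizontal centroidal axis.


S = b * h^2 / 6
= 244 * 237^2 / 6
= 244 * 56169 / 6
= 2284206.0 mm^3

2284206.0 mm^3


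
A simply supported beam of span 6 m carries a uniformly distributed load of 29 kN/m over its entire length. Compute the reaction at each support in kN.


Total load = w * L = 29 * 6 = 174 kN
By symmetry, each reaction R = total / 2 = 174 / 2 = 87.0 kN

87.0 kN


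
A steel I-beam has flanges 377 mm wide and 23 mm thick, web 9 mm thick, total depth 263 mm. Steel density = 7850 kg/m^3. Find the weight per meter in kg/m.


A_flanges = 2 * 377 * 23 = 17342 mm^2
A_web = (263 - 2 * 23) * 9 = 1953 mm^2
A_total = 17342 + 1953 = 19295 mm^2 = 0.019295 m^2
Weight = rho * A = 7850 * 0.019295 = 151.4658 kg/m

151.4658 kg/m


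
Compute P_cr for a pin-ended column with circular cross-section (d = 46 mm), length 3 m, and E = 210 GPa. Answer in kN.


I = pi * d^4 / 64 = 219786.61 mm^4
L = 3000.0 mm
P_cr = pi^2 * E * I / L^2
= 9.8696 * 210000.0 * 219786.61 / 3000.0^2
= 50614.83 N = 50.6148 kN

50.6148 kN


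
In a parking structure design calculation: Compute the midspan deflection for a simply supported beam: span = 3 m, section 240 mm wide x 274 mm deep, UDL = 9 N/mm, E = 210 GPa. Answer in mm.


I = 240 * 274^3 / 12 = 411416480.0 mm^4
L = 3000.0 mm, w = 9 N/mm, E = 210000.0 MPa
delta = 5 * w * L^4 / (384 * E * I)
= 5 * 9 * 3000.0^4 / (384 * 210000.0 * 411416480.0)
= 0.1099 mm

0.1099 mm


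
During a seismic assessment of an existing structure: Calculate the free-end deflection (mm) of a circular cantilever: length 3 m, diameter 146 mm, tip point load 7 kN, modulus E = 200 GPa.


I = pi * d^4 / 64 = pi * 146^4 / 64 = 22303926.33 mm^4
L = 3000.0 mm, P = 7000.0 N, E = 200000.0 MPa
delta = P * L^3 / (3 * E * I)
= 7000.0 * 3000.0^3 / (3 * 200000.0 * 22303926.33)
= 14.1231 mm

14.1231 mm


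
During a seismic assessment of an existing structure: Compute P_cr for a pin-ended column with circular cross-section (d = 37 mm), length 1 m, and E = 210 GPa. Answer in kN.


I = pi * d^4 / 64 = 91997.66 mm^4
L = 1000.0 mm
P_cr = pi^2 * E * I / L^2
= 9.8696 * 210000.0 * 91997.66 / 1000.0^2
= 190675.91 N = 190.6759 kN

190.6759 kN


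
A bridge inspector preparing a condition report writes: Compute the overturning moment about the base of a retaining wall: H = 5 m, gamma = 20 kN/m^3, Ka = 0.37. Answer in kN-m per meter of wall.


Pa = 0.5 * Ka * gamma * H^2
= 0.5 * 0.37 * 20 * 5^2
= 92.5 kN/m
Arm = H / 3 = 5 / 3 = 1.6667 m
Mo = Pa * arm = Pa * H / 3 = 92.5 * 5 / 3 = 154.1667 kN-m/m

154.1667 kN-m/m


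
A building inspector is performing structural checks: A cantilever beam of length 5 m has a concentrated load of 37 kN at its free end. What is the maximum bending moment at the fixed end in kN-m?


For a cantilever with a point load at the free end:
M_max = P * L = 37 * 5 = 185 kN-m

185 kN-m


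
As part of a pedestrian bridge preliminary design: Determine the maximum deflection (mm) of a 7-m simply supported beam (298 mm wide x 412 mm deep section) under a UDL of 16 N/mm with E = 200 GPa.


I = 298 * 412^3 / 12 = 1736707445.33 mm^4
L = 7000.0 mm, w = 16 N/mm, E = 200000.0 MPa
delta = 5 * w * L^4 / (384 * E * I)
= 5 * 16 * 7000.0^4 / (384 * 200000.0 * 1736707445.33)
= 1.4401 mm

1.4401 mm


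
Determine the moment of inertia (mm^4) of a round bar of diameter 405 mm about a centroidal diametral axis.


r = d / 2 = 405 / 2 = 202.5 mm
I = pi * r^4 / 4 = pi * 202.5^4 / 4
= 1320656859.91 mm^4

1320656859.91 mm^4


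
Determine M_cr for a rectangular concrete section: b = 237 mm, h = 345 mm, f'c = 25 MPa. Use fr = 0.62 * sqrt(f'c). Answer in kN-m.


fr = 0.62 * sqrt(25) = 0.62 * 5.0 = 3.1 MPa
I = 237 * 345^3 / 12 = 811006593.75 mm^4
y_t = 172.5 mm
M_cr = fr * I / y_t = 3.1 * 811006593.75 / 172.5 N-mm
= 14.5746 kN-m

14.5746 kN-m


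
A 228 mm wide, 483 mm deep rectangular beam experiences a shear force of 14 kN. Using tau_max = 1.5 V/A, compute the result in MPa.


A = b * h = 228 * 483 = 110124 mm^2
V = 14 kN = 14000.0 N
tau_max = 1.5 * V / A = 1.5 * 14000.0 / 110124
= 0.1907 MPa

0.1907 MPa


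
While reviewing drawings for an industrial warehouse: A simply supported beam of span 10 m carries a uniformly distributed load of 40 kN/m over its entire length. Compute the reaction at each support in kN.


Total load = w * L = 40 * 10 = 400 kN
By symmetry, each reaction R = total / 2 = 400 / 2 = 200.0 kN

200.0 kN


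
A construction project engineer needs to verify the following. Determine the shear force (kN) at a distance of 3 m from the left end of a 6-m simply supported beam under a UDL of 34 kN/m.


R_A = w * L / 2 = 34 * 6 / 2 = 102.0 kN
V(x) = R_A - w * x = 102.0 - 34 * 3
= 0.0 kN

0.0 kN


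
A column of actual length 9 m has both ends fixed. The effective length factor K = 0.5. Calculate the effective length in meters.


L_eff = K * L
= 0.5 * 9
= 4.5 m

4.5 m


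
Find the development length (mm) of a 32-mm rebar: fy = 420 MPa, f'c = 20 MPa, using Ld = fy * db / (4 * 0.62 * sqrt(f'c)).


Ld = (fy * db) / (4 * 0.62 * sqrt(f'c))
= (420 * 32) / (4 * 0.62 * sqrt(20))
= 13440 / 11.0909
= 1211.8 mm

1211.8 mm


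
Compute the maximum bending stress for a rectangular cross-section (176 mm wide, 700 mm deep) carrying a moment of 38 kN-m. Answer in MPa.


I = b * h^3 / 12 = 176 * 700^3 / 12 = 5030666666.67 mm^4
y = h / 2 = 700 / 2 = 350.0 mm
M = 38 kN-m = 38000000.0 N-mm
sigma = M * y / I = 38000000.0 * 350.0 / 5030666666.67
= 2.64 MPa

2.64 MPa


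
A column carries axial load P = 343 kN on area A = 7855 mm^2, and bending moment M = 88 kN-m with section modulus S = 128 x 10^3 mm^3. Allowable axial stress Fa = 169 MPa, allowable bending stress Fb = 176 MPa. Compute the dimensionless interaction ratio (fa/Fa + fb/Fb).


f_a = P / A = 343000.0 / 7855 = 43.6665 MPa
f_b = M / S = 88000000.0 / 128000.0 = 687.5 MPa
Ratio = f_a / Fa + f_b / Fb
= 43.6665 / 169 + 687.5 / 176
= 4.1646 (dimensionless)

4.1646 (dimensionless)


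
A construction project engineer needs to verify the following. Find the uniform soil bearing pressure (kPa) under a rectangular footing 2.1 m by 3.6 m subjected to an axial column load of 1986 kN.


A = 2.1 * 3.6 = 7.56 m^2
q = P / A = 1986 / 7.56
= 262.6984 kPa

262.6984 kPa


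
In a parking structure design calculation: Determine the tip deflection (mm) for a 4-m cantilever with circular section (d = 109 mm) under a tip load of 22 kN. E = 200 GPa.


I = pi * d^4 / 64 = pi * 109^4 / 64 = 6929085.02 mm^4
L = 4000.0 mm, P = 22000.0 N, E = 200000.0 MPa
delta = P * L^3 / (3 * E * I)
= 22000.0 * 4000.0^3 / (3 * 200000.0 * 6929085.02)
= 338.6691 mm

338.6691 mm


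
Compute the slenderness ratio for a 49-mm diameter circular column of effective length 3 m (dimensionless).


Radius of gyration r = d / 4 = 49 / 4 = 12.25 mm
L_eff = 3000.0 mm
Slenderness ratio = L / r = 3000.0 / 12.25 = 244.9 (dimensionless)

244.9 (dimensionless)


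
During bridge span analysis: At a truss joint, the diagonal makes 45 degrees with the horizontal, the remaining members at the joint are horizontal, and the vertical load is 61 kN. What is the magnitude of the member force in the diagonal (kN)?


At the joint, only the diagonal has a vertical component, so vertical equilibrium gives:
F * sin(45) = 61
F = 61 / sin(45)
= 61 / 0.707107
= 86.27 kN

86.27 kN


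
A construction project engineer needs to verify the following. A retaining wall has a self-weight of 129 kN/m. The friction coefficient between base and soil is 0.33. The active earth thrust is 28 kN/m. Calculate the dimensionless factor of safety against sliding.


Resisting force = mu * W = 0.33 * 129 = 42.57 kN/m
FOS = Resisting / Driving = 42.57 / 28
= 1.5204 (dimensionless)

1.5204 (dimensionless)


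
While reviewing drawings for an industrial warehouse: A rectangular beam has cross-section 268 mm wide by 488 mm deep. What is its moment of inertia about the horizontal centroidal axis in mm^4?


I = b * h^3 / 12
= 268 * 488^3 / 12
= 268 * 116214272 / 12
= 2595452074.67 mm^4

2595452074.67 mm^4


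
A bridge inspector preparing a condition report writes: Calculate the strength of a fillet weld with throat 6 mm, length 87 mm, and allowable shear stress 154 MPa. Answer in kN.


Strength = throat * length * allowable stress
= 6 * 87 * 154 N
= 80388 N
= 80.39 kN

80.39 kN


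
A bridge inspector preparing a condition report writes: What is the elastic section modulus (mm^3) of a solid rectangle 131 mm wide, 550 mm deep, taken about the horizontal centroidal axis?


S = b * h^2 / 6
= 131 * 550^2 / 6
= 131 * 302500 / 6
= 6604583.33 mm^3

6604583.33 mm^3


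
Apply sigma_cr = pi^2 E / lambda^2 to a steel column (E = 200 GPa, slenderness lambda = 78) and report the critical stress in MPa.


sigma_cr = pi^2 * E / lambda^2
= 9.8696 * 200000.0 / 78^2
= 9.8696 * 200000.0 / 6084
= 324.4446 MPa

324.4446 MPa


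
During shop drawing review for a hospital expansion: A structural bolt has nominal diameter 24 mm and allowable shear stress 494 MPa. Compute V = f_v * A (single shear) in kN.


A = pi * d^2 / 4 = pi * 24^2 / 4 = 452.3893 mm^2
V = f_v * A / 1000 = 494 * 452.3893 / 1000
= 223.4803 kN

223.4803 kN


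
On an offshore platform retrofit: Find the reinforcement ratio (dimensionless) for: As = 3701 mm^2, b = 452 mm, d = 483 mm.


rho = As / (b * d)
= 3701 / (452 * 483)
= 3701 / 218316
= 0.016952 (dimensionless)

0.016952 (dimensionless)


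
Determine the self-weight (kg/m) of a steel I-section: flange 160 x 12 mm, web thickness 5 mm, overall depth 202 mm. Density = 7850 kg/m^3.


A_flanges = 2 * 160 * 12 = 3840 mm^2
A_web = (202 - 2 * 12) * 5 = 890 mm^2
A_total = 3840 + 890 = 4730 mm^2 = 0.004730 m^2
Weight = rho * A = 7850 * 0.004730 = 37.1305 kg/m

37.1305 kg/m


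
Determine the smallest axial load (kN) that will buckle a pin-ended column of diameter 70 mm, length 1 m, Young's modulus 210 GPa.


I = pi * d^4 / 64 = 1178588.12 mm^4
L = 1000.0 mm
P_cr = pi^2 * E * I / L^2
= 9.8696 * 210000.0 * 1178588.12 / 1000.0^2
= 2442761.68 N = 2442.7617 kN

2442.7617 kN


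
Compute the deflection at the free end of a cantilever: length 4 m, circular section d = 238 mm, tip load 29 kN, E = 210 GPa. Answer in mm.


I = pi * d^4 / 64 = pi * 238^4 / 64 = 157498973.25 mm^4
L = 4000.0 mm, P = 29000.0 N, E = 210000.0 MPa
delta = P * L^3 / (3 * E * I)
= 29000.0 * 4000.0^3 / (3 * 210000.0 * 157498973.25)
= 18.7051 mm

18.7051 mm


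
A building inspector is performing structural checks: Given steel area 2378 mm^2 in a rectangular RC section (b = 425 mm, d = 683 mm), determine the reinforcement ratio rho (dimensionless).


rho = As / (b * d)
= 2378 / (425 * 683)
= 2378 / 290275
= 0.008192 (dimensionless)

0.008192 (dimensionless)


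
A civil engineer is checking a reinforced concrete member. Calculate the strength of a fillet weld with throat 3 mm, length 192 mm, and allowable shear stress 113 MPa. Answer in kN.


Strength = throat * length * allowable stress
= 3 * 192 * 113 N
= 65088 N
= 65.09 kN

65.09 kN


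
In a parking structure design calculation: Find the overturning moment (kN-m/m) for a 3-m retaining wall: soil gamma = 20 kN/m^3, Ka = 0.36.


Pa = 0.5 * Ka * gamma * H^2
= 0.5 * 0.36 * 20 * 3^2
= 32.4 kN/m
Arm = H / 3 = 3 / 3 = 1.0 m
Mo = Pa * arm = Pa * H / 3 = 32.4 * 3 / 3 = 32.4 kN-m/m

32.4 kN-m/m


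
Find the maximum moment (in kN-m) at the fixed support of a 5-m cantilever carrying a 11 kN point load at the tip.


For a cantilever with a point load at the free end:
M_max = P * L = 11 * 5 = 55 kN-m

55 kN-m


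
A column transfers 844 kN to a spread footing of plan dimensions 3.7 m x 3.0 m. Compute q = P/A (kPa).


A = 3.7 * 3.0 = 11.1 m^2
q = P / A = 844 / 11.1
= 76.036 kPa

76.036 kPa


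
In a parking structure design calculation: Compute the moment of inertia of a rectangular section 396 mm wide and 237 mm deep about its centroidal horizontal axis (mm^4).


I = b * h^3 / 12
= 396 * 237^3 / 12
= 396 * 13312053 / 12
= 439297749.0 mm^4

439297749.0 mm^4


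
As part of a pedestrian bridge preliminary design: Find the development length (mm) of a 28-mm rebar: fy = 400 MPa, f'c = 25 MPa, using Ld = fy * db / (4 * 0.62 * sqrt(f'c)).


Ld = (fy * db) / (4 * 0.62 * sqrt(f'c))
= (400 * 28) / (4 * 0.62 * sqrt(25))
= 11200 / 12.4
= 903.23 mm

903.23 mm


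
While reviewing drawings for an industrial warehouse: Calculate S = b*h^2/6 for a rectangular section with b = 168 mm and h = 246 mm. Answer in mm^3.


S = b * h^2 / 6
= 168 * 246^2 / 6
= 168 * 60516 / 6
= 1694448.0 mm^3

1694448.0 mm^3


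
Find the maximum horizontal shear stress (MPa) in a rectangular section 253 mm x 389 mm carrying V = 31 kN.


A = b * h = 253 * 389 = 98417 mm^2
V = 31 kN = 31000.0 N
tau_max = 1.5 * V / A = 1.5 * 31000.0 / 98417
= 0.4725 MPa

0.4725 MPa


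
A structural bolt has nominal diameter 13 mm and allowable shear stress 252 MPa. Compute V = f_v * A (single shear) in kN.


A = pi * d^2 / 4 = pi * 13^2 / 4 = 132.7323 mm^2
V = f_v * A / 1000 = 252 * 132.7323 / 1000
= 33.4485 kN

33.4485 kN


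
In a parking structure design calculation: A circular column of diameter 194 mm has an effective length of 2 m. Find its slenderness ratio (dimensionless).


Radius of gyration r = d / 4 = 194 / 4 = 48.5 mm
L_eff = 2000.0 mm
Slenderness ratio = L / r = 2000.0 / 48.5 = 41.24 (dimensionless)

41.24 (dimensionless)


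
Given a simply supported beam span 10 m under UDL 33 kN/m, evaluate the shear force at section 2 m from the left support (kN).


R_A = w * L / 2 = 33 * 10 / 2 = 165.0 kN
V(x) = R_A - w * x = 165.0 - 33 * 2
= 99.0 kN

99.0 kN


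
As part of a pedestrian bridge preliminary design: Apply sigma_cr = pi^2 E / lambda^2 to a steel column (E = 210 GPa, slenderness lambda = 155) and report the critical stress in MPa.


sigma_cr = pi^2 * E / lambda^2
= 9.8696 * 210000.0 / 155^2
= 9.8696 * 210000.0 / 24025
= 86.2692 MPa

86.2692 MPa


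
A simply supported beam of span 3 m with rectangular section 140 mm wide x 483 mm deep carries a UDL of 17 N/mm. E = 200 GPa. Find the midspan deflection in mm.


I = 140 * 483^3 / 12 = 1314583515.0 mm^4
L = 3000.0 mm, w = 17 N/mm, E = 200000.0 MPa
delta = 5 * w * L^4 / (384 * E * I)
= 5 * 17 * 3000.0^4 / (384 * 200000.0 * 1314583515.0)
= 0.0682 mm

0.0682 mm


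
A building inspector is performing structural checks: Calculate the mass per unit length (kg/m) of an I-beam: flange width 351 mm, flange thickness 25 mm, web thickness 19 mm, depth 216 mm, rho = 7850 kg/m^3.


A_flanges = 2 * 351 * 25 = 17550 mm^2
A_web = (216 - 2 * 25) * 19 = 3154 mm^2
A_total = 17550 + 3154 = 20704 mm^2 = 0.020704 m^2
Weight = rho * A = 7850 * 0.020704 = 162.5264 kg/m

162.5264 kg/m


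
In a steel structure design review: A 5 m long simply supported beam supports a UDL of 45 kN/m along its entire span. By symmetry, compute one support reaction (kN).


Total load = w * L = 45 * 5 = 225 kN
By symmetry, each reaction R = total / 2 = 225 / 2 = 112.5 kN

112.5 kN


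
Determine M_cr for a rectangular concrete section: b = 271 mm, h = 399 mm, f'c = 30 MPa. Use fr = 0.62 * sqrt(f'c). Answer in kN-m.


fr = 0.62 * sqrt(30) = 0.62 * 5.4772 = 3.3959 MPa
I = 271 * 399^3 / 12 = 1434520410.75 mm^4
y_t = 199.5 mm
M_cr = fr * I / y_t = 3.3959 * 1434520410.75 / 199.5 N-mm
= 24.4183 kN-m

24.4183 kN-m


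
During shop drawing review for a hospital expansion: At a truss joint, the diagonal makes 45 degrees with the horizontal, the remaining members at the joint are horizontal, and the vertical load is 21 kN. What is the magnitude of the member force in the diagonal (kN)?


At the joint, only the diagonal has a vertical component, so vertical equilibrium gives:
F * sin(45) = 21
F = 21 / sin(45)
= 21 / 0.707107
= 29.7 kN

29.7 kN


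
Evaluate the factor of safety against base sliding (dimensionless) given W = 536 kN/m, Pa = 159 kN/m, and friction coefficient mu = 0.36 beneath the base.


Resisting force = mu * W = 0.36 * 536 = 192.96 kN/m
FOS = Resisting / Driving = 192.96 / 159
= 1.2136 (dimensionless)

1.2136 (dimensionless)


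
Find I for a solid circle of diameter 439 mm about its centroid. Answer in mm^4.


r = d / 2 = 439 / 2 = 219.5 mm
I = pi * r^4 / 4 = pi * 219.5^4 / 4
= 1823173415.92 mm^4

1823173415.92 mm^4


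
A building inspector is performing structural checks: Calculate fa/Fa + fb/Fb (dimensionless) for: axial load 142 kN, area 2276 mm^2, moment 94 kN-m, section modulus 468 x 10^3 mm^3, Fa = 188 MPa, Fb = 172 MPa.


f_a = P / A = 142000.0 / 2276 = 62.3902 MPa
f_b = M / S = 94000000.0 / 468000.0 = 200.8547 MPa
Ratio = f_a / Fa + f_b / Fb
= 62.3902 / 188 + 200.8547 / 172
= 1.4996 (dimensionless)

1.4996 (dimensionless)


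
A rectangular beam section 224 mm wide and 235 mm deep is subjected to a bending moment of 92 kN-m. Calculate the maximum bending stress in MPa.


I = b * h^3 / 12 = 224 * 235^3 / 12 = 242253666.67 mm^4
y = h / 2 = 235 / 2 = 117.5 mm
M = 92 kN-m = 92000000.0 N-mm
sigma = M * y / I = 92000000.0 * 117.5 / 242253666.67
= 44.62 MPa

44.62 MPa


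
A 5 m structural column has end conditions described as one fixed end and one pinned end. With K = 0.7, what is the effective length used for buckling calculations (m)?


L_eff = K * L
= 0.7 * 5
= 3.5 m

3.5 m


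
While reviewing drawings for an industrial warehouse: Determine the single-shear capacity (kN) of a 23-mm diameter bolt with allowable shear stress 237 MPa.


A = pi * d^2 / 4 = pi * 23^2 / 4 = 415.4756 mm^2
V = f_v * A / 1000 = 237 * 415.4756 / 1000
= 98.4677 kN

98.4677 kN


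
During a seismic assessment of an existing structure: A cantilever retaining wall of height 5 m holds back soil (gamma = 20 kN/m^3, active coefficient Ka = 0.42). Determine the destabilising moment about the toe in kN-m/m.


Pa = 0.5 * Ka * gamma * H^2
= 0.5 * 0.42 * 20 * 5^2
= 105.0 kN/m
Arm = H / 3 = 5 / 3 = 1.6667 m
Mo = Pa * arm = Pa * H / 3 = 105.0 * 5 / 3 = 175.0 kN-m/m

175.0 kN-m/m


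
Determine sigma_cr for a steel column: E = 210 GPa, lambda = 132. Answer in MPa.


sigma_cr = pi^2 * E / lambda^2
= 9.8696 * 210000.0 / 132^2
= 9.8696 * 210000.0 / 17424
= 118.9518 MPa

118.9518 MPa


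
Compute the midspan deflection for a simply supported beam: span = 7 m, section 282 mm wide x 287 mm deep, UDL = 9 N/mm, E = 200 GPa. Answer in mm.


I = 282 * 287^3 / 12 = 555537720.5 mm^4
L = 7000.0 mm, w = 9 N/mm, E = 200000.0 MPa
delta = 5 * w * L^4 / (384 * E * I)
= 5 * 9 * 7000.0^4 / (384 * 200000.0 * 555537720.5)
= 2.5324 mm

2.5324 mm


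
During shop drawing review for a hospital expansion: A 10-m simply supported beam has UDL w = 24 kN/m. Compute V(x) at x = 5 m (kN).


R_A = w * L / 2 = 24 * 10 / 2 = 120.0 kN
V(x) = R_A - w * x = 120.0 - 24 * 5
= 0.0 kN

0.0 kN


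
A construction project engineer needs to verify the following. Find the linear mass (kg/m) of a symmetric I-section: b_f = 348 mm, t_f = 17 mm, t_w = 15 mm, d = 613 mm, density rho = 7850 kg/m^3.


A_flanges = 2 * 348 * 17 = 11832 mm^2
A_web = (613 - 2 * 17) * 15 = 8685 mm^2
A_total = 11832 + 8685 = 20517 mm^2 = 0.020517 m^2
Weight = rho * A = 7850 * 0.020517 = 161.0584 kg/m

161.0584 kg/m


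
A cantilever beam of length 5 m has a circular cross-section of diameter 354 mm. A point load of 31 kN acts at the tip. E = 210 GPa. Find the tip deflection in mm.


I = pi * d^4 / 64 = pi * 354^4 / 64 = 770873199.04 mm^4
L = 5000.0 mm, P = 31000.0 N, E = 210000.0 MPa
delta = P * L^3 / (3 * E * I)
= 31000.0 * 5000.0^3 / (3 * 210000.0 * 770873199.04)
= 7.979 mm

7.979 mm


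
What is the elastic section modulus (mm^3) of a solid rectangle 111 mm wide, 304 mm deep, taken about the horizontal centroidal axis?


S = b * h^2 / 6
= 111 * 304^2 / 6
= 111 * 92416 / 6
= 1709696.0 mm^3

1709696.0 mm^3


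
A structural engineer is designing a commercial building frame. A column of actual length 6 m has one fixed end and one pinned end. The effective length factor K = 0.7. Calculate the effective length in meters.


L_eff = K * L
= 0.7 * 6
= 4.2 m

4.2 m


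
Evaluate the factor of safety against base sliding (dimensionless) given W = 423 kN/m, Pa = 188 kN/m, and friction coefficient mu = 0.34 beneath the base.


Resisting force = mu * W = 0.34 * 423 = 143.82 kN/m
FOS = Resisting / Driving = 143.82 / 188
= 0.765 (dimensionless)

0.765 (dimensionless)


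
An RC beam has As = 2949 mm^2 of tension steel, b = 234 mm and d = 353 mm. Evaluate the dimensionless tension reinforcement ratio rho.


rho = As / (b * d)
= 2949 / (234 * 353)
= 2949 / 82602
= 0.035701 (dimensionless)

0.035701 (dimensionless)


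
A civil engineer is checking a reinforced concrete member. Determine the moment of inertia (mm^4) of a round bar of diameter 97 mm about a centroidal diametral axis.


r = d / 2 = 97 / 2 = 48.5 mm
I = pi * r^4 / 4 = pi * 48.5^4 / 4
= 4345670.92 mm^4

4345670.92 mm^4


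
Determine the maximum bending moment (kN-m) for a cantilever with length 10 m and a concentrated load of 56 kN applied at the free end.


For a cantilever with a point load at the free end:
M_max = P * L = 56 * 10 = 560 kN-m

560 kN-m


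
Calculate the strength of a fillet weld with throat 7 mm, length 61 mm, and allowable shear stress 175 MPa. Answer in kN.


Strength = throat * length * allowable stress
= 7 * 61 * 175 N
= 74725 N
= 74.72 kN

74.72 kN


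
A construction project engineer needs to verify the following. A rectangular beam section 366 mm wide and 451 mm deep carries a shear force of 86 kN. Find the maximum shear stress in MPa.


A = b * h = 366 * 451 = 165066 mm^2
V = 86 kN = 86000.0 N
tau_max = 1.5 * V / A = 1.5 * 86000.0 / 165066
= 0.7815 MPa

0.7815 MPa


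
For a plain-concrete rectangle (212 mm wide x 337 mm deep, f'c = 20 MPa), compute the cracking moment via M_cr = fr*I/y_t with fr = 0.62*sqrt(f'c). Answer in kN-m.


fr = 0.62 * sqrt(20) = 0.62 * 4.4721 = 2.7727 MPa
I = 212 * 337^3 / 12 = 676151969.67 mm^4
y_t = 168.5 mm
M_cr = fr * I / y_t = 2.7727 * 676151969.67 / 168.5 N-mm
= 11.1263 kN-m

11.1263 kN-m


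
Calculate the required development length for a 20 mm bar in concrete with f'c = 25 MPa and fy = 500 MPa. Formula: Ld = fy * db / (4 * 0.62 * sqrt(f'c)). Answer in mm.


Ld = (fy * db) / (4 * 0.62 * sqrt(f'c))
= (500 * 20) / (4 * 0.62 * sqrt(25))
= 10000 / 12.4
= 806.45 mm

806.45 mm


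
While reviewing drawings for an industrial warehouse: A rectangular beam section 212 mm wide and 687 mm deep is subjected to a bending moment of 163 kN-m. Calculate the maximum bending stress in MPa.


I = b * h^3 / 12 = 212 * 687^3 / 12 = 5728287753.0 mm^4
y = h / 2 = 687 / 2 = 343.5 mm
M = 163 kN-m = 163000000.0 N-mm
sigma = M * y / I = 163000000.0 * 343.5 / 5728287753.0
= 9.77 MPa

9.77 MPa


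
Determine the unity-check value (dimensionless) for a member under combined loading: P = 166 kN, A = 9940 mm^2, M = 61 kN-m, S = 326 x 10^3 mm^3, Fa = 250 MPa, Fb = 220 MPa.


f_a = P / A = 166000.0 / 9940 = 16.7002 MPa
f_b = M / S = 61000000.0 / 326000.0 = 187.1166 MPa
Ratio = f_a / Fa + f_b / Fb
= 16.7002 / 250 + 187.1166 / 220
= 0.9173 (dimensionless)

0.9173 (dimensionless)


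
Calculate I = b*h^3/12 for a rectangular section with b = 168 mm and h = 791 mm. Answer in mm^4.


I = b * h^3 / 12
= 168 * 791^3 / 12
= 168 * 494913671 / 12
= 6928791394.0 mm^4

6928791394.0 mm^4


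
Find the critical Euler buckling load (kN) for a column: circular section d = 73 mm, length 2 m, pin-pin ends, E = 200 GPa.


I = pi * d^4 / 64 = 1393995.4 mm^4
L = 2000.0 mm
P_cr = pi^2 * E * I / L^2
= 9.8696 * 200000.0 * 1393995.4 / 2000.0^2
= 687909.15 N = 687.9092 kN

687.9092 kN


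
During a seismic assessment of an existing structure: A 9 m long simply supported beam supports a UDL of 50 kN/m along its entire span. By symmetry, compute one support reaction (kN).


Total load = w * L = 50 * 9 = 450 kN
By symmetry, each reaction R = total / 2 = 450 / 2 = 225.0 kN

225.0 kN


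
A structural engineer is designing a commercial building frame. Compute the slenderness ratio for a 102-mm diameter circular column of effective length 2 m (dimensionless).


Radius of gyration r = d / 4 = 102 / 4 = 25.5 mm
L_eff = 2000.0 mm
Slenderness ratio = L / r = 2000.0 / 25.5 = 78.43 (dimensionless)

78.43 (dimensionless)


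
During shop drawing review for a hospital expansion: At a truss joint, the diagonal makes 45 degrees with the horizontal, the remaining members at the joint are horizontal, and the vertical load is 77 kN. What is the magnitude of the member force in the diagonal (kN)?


At the joint, only the diagonal has a vertical component, so vertical equilibrium gives:
F * sin(45) = 77
F = 77 / sin(45)
= 77 / 0.707107
= 108.89 kN

108.89 kN


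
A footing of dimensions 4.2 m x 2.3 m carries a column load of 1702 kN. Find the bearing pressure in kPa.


A = 4.2 * 2.3 = 9.66 m^2
q = P / A = 1702 / 9.66
= 176.1905 kPa

176.1905 kPa


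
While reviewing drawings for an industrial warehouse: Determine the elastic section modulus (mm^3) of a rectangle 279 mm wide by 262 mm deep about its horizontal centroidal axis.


S = b * h^2 / 6
= 279 * 262^2 / 6
= 279 * 68644 / 6
= 3191946.0 mm^3

3191946.0 mm^3


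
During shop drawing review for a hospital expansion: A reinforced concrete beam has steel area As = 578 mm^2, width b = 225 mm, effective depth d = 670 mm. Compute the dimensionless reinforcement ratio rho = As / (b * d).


rho = As / (b * d)
= 578 / (225 * 670)
= 578 / 150750
= 0.003834 (dimensionless)

0.003834 (dimensionless)


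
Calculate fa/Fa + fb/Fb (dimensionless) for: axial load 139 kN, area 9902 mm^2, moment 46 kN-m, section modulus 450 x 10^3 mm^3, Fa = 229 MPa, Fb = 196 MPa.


f_a = P / A = 139000.0 / 9902 = 14.0376 MPa
f_b = M / S = 46000000.0 / 450000.0 = 102.2222 MPa
Ratio = f_a / Fa + f_b / Fb
= 14.0376 / 229 + 102.2222 / 196
= 0.5828 (dimensionless)

0.5828 (dimensionless)


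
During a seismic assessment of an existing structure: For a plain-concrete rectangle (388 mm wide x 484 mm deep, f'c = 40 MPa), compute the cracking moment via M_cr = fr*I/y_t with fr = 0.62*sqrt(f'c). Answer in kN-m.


fr = 0.62 * sqrt(40) = 0.62 * 6.3246 = 3.9212 MPa
I = 388 * 484^3 / 12 = 3665950229.33 mm^4
y_t = 242.0 mm
M_cr = fr * I / y_t = 3.9212 * 3665950229.33 / 242.0 N-mm
= 59.4009 kN-m

59.4009 kN-m


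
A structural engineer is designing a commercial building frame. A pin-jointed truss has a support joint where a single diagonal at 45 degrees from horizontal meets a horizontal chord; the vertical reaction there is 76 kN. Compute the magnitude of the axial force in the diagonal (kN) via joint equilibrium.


At the joint, only the diagonal has a vertical component, so vertical equilibrium gives:
F * sin(45) = 76
F = 76 / sin(45)
= 76 / 0.707107
= 107.48 kN

107.48 kN


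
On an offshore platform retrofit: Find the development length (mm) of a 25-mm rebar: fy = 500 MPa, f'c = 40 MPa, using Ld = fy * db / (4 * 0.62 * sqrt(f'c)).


Ld = (fy * db) / (4 * 0.62 * sqrt(f'c))
= (500 * 25) / (4 * 0.62 * sqrt(40))
= 12500 / 15.6849
= 796.94 mm

796.94 mm


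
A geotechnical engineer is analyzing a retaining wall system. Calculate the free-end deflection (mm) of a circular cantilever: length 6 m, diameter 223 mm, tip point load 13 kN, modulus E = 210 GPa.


I = pi * d^4 / 64 = pi * 223^4 / 64 = 121391799.92 mm^4
L = 6000.0 mm, P = 13000.0 N, E = 210000.0 MPa
delta = P * L^3 / (3 * E * I)
= 13000.0 * 6000.0^3 / (3 * 210000.0 * 121391799.92)
= 36.717 mm

36.717 mm


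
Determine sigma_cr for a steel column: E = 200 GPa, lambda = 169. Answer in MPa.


sigma_cr = pi^2 * E / lambda^2
= 9.8696 * 200000.0 / 169^2
= 9.8696 * 200000.0 / 28561
= 69.1125 MPa

69.1125 MPa


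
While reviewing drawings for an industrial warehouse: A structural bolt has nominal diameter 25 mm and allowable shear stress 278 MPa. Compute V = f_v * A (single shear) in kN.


A = pi * d^2 / 4 = pi * 25^2 / 4 = 490.8739 mm^2
V = f_v * A / 1000 = 278 * 490.8739 / 1000
= 136.4629 kN

136.4629 kN


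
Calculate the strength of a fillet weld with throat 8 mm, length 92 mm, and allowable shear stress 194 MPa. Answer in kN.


Strength = throat * length * allowable stress
= 8 * 92 * 194 N
= 142784 N
= 142.78 kN

142.78 kN


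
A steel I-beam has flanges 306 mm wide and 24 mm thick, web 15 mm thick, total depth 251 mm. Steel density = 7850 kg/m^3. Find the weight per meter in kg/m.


A_flanges = 2 * 306 * 24 = 14688 mm^2
A_web = (251 - 2 * 24) * 15 = 3045 mm^2
A_total = 14688 + 3045 = 17733 mm^2 = 0.017733 m^2
Weight = rho * A = 7850 * 0.017733 = 139.204 kg/m

139.204 kg/m
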